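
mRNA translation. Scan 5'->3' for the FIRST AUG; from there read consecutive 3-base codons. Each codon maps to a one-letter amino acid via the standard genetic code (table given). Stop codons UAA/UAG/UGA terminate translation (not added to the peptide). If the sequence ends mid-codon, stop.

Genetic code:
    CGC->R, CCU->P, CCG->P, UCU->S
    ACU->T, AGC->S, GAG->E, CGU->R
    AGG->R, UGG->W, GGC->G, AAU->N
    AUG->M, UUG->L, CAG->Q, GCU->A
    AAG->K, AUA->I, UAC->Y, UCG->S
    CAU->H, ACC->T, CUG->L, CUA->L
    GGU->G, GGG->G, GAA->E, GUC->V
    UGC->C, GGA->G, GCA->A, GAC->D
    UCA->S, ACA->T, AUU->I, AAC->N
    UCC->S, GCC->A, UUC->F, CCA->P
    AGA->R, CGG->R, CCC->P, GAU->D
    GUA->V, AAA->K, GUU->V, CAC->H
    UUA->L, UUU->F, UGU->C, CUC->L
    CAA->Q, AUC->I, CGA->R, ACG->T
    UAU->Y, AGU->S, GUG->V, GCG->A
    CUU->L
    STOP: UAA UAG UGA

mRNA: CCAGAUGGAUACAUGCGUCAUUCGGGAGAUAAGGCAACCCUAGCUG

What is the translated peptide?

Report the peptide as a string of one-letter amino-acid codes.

Answer: MDTCVIREIRQP

Derivation:
start AUG at pos 4
pos 4: AUG -> M; peptide=M
pos 7: GAU -> D; peptide=MD
pos 10: ACA -> T; peptide=MDT
pos 13: UGC -> C; peptide=MDTC
pos 16: GUC -> V; peptide=MDTCV
pos 19: AUU -> I; peptide=MDTCVI
pos 22: CGG -> R; peptide=MDTCVIR
pos 25: GAG -> E; peptide=MDTCVIRE
pos 28: AUA -> I; peptide=MDTCVIREI
pos 31: AGG -> R; peptide=MDTCVIREIR
pos 34: CAA -> Q; peptide=MDTCVIREIRQ
pos 37: CCC -> P; peptide=MDTCVIREIRQP
pos 40: UAG -> STOP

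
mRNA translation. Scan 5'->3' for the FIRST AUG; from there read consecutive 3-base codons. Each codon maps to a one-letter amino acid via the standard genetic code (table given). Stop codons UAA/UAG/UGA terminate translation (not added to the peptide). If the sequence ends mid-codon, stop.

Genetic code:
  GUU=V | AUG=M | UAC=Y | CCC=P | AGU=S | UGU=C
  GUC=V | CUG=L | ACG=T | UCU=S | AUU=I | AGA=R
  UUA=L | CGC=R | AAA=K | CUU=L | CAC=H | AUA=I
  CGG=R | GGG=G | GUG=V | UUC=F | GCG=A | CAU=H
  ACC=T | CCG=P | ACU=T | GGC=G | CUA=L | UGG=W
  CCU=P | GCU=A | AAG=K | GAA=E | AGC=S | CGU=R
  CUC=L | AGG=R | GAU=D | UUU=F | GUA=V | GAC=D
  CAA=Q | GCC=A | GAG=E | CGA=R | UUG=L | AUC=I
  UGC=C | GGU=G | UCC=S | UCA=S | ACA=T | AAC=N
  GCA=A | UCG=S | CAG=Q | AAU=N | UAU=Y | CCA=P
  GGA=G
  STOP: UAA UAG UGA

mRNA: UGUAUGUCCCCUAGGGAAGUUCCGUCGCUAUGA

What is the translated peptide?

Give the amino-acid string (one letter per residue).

Answer: MSPREVPSL

Derivation:
start AUG at pos 3
pos 3: AUG -> M; peptide=M
pos 6: UCC -> S; peptide=MS
pos 9: CCU -> P; peptide=MSP
pos 12: AGG -> R; peptide=MSPR
pos 15: GAA -> E; peptide=MSPRE
pos 18: GUU -> V; peptide=MSPREV
pos 21: CCG -> P; peptide=MSPREVP
pos 24: UCG -> S; peptide=MSPREVPS
pos 27: CUA -> L; peptide=MSPREVPSL
pos 30: UGA -> STOP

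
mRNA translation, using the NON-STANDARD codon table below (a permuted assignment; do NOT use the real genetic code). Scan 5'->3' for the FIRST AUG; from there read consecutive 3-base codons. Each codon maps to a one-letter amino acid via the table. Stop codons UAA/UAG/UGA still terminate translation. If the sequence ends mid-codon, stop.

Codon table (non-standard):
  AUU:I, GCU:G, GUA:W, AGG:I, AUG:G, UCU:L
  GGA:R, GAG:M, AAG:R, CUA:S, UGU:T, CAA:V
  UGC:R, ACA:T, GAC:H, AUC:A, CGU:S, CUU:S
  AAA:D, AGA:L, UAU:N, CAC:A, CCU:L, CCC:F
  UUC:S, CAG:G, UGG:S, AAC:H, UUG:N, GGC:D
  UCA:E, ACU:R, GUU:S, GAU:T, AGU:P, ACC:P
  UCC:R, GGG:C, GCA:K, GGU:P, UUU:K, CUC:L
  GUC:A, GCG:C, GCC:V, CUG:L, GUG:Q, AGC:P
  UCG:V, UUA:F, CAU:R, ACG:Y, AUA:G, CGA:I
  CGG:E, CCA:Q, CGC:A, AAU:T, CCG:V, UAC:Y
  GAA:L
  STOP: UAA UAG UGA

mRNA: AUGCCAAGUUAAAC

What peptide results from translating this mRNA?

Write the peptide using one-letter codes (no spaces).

start AUG at pos 0
pos 0: AUG -> G; peptide=G
pos 3: CCA -> Q; peptide=GQ
pos 6: AGU -> P; peptide=GQP
pos 9: UAA -> STOP

Answer: GQP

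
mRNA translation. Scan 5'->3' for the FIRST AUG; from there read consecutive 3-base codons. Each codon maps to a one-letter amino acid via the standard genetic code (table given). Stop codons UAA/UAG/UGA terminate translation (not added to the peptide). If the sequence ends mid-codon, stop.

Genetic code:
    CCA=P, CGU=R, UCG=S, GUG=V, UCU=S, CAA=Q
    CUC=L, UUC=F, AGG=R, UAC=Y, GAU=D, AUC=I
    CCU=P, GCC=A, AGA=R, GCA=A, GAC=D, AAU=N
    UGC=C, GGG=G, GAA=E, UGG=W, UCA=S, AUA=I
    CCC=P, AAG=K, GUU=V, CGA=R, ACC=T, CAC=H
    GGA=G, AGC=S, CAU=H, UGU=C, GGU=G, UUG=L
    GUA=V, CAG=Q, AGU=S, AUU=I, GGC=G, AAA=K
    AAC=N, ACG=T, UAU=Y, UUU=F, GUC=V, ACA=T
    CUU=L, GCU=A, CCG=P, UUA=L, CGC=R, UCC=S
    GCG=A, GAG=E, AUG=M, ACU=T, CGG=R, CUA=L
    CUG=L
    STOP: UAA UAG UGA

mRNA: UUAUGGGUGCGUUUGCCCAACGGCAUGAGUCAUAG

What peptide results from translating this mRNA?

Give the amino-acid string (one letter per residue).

Answer: MGAFAQRHES

Derivation:
start AUG at pos 2
pos 2: AUG -> M; peptide=M
pos 5: GGU -> G; peptide=MG
pos 8: GCG -> A; peptide=MGA
pos 11: UUU -> F; peptide=MGAF
pos 14: GCC -> A; peptide=MGAFA
pos 17: CAA -> Q; peptide=MGAFAQ
pos 20: CGG -> R; peptide=MGAFAQR
pos 23: CAU -> H; peptide=MGAFAQRH
pos 26: GAG -> E; peptide=MGAFAQRHE
pos 29: UCA -> S; peptide=MGAFAQRHES
pos 32: UAG -> STOP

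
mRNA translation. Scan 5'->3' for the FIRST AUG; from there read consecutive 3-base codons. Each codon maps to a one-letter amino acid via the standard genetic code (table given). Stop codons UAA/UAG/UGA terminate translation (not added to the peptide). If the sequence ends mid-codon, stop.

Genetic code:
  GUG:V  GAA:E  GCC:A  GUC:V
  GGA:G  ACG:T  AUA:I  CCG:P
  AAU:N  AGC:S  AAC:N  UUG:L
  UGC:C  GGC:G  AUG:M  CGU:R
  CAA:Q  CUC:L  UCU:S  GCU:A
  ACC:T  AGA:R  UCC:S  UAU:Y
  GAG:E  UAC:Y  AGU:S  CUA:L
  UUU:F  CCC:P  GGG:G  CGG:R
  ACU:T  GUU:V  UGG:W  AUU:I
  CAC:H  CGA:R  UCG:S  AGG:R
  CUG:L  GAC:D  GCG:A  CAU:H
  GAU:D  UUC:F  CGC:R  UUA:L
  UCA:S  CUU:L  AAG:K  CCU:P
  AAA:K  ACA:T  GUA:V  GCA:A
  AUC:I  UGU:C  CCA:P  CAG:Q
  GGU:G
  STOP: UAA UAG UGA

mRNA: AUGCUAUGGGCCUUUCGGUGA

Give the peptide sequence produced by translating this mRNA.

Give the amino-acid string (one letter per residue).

start AUG at pos 0
pos 0: AUG -> M; peptide=M
pos 3: CUA -> L; peptide=ML
pos 6: UGG -> W; peptide=MLW
pos 9: GCC -> A; peptide=MLWA
pos 12: UUU -> F; peptide=MLWAF
pos 15: CGG -> R; peptide=MLWAFR
pos 18: UGA -> STOP

Answer: MLWAFR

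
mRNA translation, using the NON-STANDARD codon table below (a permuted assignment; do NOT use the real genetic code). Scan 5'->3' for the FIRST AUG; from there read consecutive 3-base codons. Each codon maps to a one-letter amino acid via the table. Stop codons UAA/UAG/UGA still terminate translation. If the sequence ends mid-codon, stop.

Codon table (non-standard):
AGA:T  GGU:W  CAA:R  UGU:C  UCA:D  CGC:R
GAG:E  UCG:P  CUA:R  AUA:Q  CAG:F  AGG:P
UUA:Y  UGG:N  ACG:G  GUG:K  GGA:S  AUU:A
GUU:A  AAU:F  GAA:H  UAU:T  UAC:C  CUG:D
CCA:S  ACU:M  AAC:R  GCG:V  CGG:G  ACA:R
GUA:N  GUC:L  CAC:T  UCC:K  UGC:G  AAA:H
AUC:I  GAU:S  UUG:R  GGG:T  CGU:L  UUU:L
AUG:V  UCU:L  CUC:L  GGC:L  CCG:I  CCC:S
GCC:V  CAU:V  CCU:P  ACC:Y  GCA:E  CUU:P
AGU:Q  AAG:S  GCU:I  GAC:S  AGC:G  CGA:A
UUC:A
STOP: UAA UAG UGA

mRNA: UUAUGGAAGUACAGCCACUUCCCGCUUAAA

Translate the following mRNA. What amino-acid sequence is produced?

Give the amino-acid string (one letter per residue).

Answer: VHNFSPSI

Derivation:
start AUG at pos 2
pos 2: AUG -> V; peptide=V
pos 5: GAA -> H; peptide=VH
pos 8: GUA -> N; peptide=VHN
pos 11: CAG -> F; peptide=VHNF
pos 14: CCA -> S; peptide=VHNFS
pos 17: CUU -> P; peptide=VHNFSP
pos 20: CCC -> S; peptide=VHNFSPS
pos 23: GCU -> I; peptide=VHNFSPSI
pos 26: UAA -> STOP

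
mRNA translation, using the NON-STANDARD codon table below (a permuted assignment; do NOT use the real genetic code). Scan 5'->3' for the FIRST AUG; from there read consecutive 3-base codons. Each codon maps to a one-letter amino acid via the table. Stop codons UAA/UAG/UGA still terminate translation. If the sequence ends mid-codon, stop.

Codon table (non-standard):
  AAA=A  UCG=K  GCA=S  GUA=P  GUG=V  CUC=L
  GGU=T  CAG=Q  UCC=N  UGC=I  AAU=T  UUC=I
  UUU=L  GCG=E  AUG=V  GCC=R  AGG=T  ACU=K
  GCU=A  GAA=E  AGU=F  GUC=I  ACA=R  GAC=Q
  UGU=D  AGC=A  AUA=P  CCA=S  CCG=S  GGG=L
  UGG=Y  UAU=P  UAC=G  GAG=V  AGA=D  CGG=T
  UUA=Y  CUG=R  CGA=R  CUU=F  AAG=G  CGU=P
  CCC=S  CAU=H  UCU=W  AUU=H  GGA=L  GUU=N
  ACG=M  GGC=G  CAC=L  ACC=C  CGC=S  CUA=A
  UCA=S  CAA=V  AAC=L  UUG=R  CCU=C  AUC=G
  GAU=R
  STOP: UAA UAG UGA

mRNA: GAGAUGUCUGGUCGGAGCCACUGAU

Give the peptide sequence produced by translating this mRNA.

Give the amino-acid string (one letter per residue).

Answer: VWTTAL

Derivation:
start AUG at pos 3
pos 3: AUG -> V; peptide=V
pos 6: UCU -> W; peptide=VW
pos 9: GGU -> T; peptide=VWT
pos 12: CGG -> T; peptide=VWTT
pos 15: AGC -> A; peptide=VWTTA
pos 18: CAC -> L; peptide=VWTTAL
pos 21: UGA -> STOP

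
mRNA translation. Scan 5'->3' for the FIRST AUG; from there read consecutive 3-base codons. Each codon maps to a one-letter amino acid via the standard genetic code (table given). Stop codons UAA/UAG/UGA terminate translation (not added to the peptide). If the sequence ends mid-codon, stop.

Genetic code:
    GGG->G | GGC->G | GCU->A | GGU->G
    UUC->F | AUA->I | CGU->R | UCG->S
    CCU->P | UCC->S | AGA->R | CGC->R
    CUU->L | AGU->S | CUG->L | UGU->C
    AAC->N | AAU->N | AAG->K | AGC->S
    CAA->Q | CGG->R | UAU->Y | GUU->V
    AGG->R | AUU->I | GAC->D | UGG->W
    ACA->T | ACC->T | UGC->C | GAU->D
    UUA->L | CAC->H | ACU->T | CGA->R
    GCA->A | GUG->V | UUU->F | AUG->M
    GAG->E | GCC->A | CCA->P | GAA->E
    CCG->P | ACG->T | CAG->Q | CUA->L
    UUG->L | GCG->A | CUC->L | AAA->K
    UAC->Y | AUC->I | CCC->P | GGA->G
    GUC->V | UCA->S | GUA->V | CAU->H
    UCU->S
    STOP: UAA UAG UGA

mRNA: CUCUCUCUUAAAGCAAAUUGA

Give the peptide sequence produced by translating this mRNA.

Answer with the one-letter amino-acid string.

Answer: (empty: no AUG start codon)

Derivation:
no AUG start codon found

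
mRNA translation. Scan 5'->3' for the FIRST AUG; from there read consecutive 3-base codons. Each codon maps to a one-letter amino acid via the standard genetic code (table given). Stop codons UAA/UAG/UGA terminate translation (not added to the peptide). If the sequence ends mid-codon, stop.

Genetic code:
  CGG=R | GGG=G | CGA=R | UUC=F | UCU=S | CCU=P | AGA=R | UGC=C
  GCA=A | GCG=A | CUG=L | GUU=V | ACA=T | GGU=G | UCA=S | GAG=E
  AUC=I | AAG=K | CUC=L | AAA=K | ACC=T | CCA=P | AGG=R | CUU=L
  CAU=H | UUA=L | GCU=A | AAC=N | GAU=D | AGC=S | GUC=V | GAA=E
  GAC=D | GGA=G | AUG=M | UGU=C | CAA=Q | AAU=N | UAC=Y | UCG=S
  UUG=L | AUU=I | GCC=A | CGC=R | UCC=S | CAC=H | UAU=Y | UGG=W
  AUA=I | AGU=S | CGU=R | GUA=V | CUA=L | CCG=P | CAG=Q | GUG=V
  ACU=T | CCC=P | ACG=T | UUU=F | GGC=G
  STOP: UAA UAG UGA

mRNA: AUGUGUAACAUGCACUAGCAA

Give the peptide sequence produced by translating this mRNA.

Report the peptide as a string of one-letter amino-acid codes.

Answer: MCNMH

Derivation:
start AUG at pos 0
pos 0: AUG -> M; peptide=M
pos 3: UGU -> C; peptide=MC
pos 6: AAC -> N; peptide=MCN
pos 9: AUG -> M; peptide=MCNM
pos 12: CAC -> H; peptide=MCNMH
pos 15: UAG -> STOP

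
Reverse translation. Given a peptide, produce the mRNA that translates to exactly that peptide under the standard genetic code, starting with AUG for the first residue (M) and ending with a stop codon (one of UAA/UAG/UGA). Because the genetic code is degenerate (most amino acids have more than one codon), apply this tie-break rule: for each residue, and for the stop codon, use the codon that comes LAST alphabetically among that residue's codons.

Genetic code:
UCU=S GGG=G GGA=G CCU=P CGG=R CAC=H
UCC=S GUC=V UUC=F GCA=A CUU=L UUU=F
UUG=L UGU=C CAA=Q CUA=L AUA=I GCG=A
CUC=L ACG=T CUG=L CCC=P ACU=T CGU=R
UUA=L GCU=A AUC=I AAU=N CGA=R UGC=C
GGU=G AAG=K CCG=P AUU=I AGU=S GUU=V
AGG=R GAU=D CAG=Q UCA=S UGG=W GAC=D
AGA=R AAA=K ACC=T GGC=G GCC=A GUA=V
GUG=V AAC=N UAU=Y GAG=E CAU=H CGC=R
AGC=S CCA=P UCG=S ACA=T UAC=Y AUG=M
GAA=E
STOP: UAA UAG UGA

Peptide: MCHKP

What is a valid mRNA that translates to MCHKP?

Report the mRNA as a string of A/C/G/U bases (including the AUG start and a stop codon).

residue 1: M -> AUG (start codon)
residue 2: C codons sorted = UGC,UGU -> pick last = UGU
residue 3: H codons sorted = CAC,CAU -> pick last = CAU
residue 4: K codons sorted = AAA,AAG -> pick last = AAG
residue 5: P codons sorted = CCA,CCC,CCG,CCU -> pick last = CCU
terminator: stop codons sorted = UAA,UAG,UGA -> pick last = UGA

Answer: mRNA: AUGUGUCAUAAGCCUUGA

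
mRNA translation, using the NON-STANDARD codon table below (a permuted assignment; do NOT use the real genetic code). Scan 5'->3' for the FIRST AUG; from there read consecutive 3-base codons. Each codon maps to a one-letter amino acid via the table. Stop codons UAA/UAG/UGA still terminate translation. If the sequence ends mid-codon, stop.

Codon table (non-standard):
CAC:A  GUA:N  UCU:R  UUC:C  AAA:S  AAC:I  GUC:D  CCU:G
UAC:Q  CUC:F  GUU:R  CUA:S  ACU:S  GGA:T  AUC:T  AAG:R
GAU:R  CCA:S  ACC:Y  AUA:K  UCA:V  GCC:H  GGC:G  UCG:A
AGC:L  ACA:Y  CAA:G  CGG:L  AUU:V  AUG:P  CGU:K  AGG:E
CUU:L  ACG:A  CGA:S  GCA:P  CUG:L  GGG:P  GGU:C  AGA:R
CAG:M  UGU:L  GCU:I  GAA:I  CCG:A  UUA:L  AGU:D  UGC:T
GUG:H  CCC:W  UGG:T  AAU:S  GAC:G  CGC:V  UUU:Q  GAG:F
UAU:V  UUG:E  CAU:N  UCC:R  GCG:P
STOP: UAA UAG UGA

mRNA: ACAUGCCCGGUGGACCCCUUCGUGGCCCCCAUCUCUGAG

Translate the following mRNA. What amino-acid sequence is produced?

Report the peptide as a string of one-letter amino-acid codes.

start AUG at pos 2
pos 2: AUG -> P; peptide=P
pos 5: CCC -> W; peptide=PW
pos 8: GGU -> C; peptide=PWC
pos 11: GGA -> T; peptide=PWCT
pos 14: CCC -> W; peptide=PWCTW
pos 17: CUU -> L; peptide=PWCTWL
pos 20: CGU -> K; peptide=PWCTWLK
pos 23: GGC -> G; peptide=PWCTWLKG
pos 26: CCC -> W; peptide=PWCTWLKGW
pos 29: CAU -> N; peptide=PWCTWLKGWN
pos 32: CUC -> F; peptide=PWCTWLKGWNF
pos 35: UGA -> STOP

Answer: PWCTWLKGWNF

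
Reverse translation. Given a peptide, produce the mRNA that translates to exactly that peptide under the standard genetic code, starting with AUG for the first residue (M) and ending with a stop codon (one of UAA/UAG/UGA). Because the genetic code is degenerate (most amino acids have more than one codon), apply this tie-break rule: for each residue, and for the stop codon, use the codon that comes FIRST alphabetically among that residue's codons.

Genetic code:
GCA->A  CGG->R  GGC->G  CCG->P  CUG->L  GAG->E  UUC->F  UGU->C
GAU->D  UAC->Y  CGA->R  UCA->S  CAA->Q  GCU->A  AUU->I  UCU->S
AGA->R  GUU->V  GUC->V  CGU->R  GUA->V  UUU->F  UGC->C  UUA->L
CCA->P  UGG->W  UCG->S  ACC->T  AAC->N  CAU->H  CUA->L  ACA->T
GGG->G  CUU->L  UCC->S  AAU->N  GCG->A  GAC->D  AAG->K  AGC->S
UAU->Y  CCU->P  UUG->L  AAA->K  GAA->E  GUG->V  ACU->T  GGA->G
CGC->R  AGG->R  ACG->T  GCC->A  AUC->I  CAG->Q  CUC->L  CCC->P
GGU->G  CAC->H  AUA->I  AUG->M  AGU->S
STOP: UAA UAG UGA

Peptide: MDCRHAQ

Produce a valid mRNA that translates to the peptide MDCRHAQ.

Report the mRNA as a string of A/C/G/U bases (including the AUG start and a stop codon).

residue 1: M -> AUG (start codon)
residue 2: D codons sorted = GAC,GAU -> pick first = GAC
residue 3: C codons sorted = UGC,UGU -> pick first = UGC
residue 4: R codons sorted = AGA,AGG,CGA,CGC,CGG,CGU -> pick first = AGA
residue 5: H codons sorted = CAC,CAU -> pick first = CAC
residue 6: A codons sorted = GCA,GCC,GCG,GCU -> pick first = GCA
residue 7: Q codons sorted = CAA,CAG -> pick first = CAA
terminator: stop codons sorted = UAA,UAG,UGA -> pick first = UAA

Answer: mRNA: AUGGACUGCAGACACGCACAAUAA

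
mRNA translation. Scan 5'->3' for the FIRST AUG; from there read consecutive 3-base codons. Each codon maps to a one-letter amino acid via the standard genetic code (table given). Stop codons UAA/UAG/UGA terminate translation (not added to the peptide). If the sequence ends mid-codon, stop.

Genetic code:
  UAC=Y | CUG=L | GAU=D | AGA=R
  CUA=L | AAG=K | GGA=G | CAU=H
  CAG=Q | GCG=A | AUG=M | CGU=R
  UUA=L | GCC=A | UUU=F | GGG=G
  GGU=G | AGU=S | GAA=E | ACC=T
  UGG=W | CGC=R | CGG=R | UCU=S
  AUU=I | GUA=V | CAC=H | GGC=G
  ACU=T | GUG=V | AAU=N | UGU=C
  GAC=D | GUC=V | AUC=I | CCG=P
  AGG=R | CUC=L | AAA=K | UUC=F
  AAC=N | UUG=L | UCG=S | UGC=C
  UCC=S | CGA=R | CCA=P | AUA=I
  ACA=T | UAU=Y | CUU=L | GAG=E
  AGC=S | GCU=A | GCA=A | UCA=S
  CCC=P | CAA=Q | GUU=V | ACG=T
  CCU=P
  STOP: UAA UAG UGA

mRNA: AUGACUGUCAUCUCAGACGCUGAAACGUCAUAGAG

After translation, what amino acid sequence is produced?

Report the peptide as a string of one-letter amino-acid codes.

start AUG at pos 0
pos 0: AUG -> M; peptide=M
pos 3: ACU -> T; peptide=MT
pos 6: GUC -> V; peptide=MTV
pos 9: AUC -> I; peptide=MTVI
pos 12: UCA -> S; peptide=MTVIS
pos 15: GAC -> D; peptide=MTVISD
pos 18: GCU -> A; peptide=MTVISDA
pos 21: GAA -> E; peptide=MTVISDAE
pos 24: ACG -> T; peptide=MTVISDAET
pos 27: UCA -> S; peptide=MTVISDAETS
pos 30: UAG -> STOP

Answer: MTVISDAETS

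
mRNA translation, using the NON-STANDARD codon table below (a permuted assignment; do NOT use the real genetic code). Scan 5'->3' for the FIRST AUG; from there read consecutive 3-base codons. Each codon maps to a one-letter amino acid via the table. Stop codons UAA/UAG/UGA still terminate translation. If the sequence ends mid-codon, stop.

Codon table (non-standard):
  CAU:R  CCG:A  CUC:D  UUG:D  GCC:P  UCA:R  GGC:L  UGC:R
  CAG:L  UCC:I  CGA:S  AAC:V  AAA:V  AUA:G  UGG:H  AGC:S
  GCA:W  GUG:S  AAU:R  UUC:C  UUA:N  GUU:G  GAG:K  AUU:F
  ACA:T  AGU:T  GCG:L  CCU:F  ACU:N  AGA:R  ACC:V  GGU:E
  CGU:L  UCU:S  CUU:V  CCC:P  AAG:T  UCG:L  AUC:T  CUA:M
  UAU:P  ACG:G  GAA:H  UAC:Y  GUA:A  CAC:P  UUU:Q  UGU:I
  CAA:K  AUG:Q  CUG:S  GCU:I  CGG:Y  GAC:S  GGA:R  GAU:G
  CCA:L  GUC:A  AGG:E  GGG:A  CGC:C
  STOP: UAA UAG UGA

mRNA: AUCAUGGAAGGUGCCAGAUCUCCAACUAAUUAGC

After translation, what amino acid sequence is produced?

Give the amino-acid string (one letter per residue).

Answer: QHEPRSLNR

Derivation:
start AUG at pos 3
pos 3: AUG -> Q; peptide=Q
pos 6: GAA -> H; peptide=QH
pos 9: GGU -> E; peptide=QHE
pos 12: GCC -> P; peptide=QHEP
pos 15: AGA -> R; peptide=QHEPR
pos 18: UCU -> S; peptide=QHEPRS
pos 21: CCA -> L; peptide=QHEPRSL
pos 24: ACU -> N; peptide=QHEPRSLN
pos 27: AAU -> R; peptide=QHEPRSLNR
pos 30: UAG -> STOP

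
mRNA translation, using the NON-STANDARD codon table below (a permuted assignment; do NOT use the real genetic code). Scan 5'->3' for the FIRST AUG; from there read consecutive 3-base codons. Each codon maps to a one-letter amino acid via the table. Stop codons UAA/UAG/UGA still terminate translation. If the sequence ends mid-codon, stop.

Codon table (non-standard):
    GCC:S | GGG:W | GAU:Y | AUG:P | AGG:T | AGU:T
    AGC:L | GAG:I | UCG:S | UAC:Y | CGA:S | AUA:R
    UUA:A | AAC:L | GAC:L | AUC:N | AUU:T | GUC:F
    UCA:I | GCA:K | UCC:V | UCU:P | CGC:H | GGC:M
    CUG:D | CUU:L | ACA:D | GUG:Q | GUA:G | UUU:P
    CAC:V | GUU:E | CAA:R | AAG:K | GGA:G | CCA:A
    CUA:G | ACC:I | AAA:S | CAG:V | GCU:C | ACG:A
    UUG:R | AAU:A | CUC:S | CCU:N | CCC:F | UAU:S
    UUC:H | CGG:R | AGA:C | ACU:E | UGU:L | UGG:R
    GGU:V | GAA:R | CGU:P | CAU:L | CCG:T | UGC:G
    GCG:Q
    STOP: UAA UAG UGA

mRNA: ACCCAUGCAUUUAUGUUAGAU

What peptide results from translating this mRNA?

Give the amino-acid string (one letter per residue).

start AUG at pos 4
pos 4: AUG -> P; peptide=P
pos 7: CAU -> L; peptide=PL
pos 10: UUA -> A; peptide=PLA
pos 13: UGU -> L; peptide=PLAL
pos 16: UAG -> STOP

Answer: PLAL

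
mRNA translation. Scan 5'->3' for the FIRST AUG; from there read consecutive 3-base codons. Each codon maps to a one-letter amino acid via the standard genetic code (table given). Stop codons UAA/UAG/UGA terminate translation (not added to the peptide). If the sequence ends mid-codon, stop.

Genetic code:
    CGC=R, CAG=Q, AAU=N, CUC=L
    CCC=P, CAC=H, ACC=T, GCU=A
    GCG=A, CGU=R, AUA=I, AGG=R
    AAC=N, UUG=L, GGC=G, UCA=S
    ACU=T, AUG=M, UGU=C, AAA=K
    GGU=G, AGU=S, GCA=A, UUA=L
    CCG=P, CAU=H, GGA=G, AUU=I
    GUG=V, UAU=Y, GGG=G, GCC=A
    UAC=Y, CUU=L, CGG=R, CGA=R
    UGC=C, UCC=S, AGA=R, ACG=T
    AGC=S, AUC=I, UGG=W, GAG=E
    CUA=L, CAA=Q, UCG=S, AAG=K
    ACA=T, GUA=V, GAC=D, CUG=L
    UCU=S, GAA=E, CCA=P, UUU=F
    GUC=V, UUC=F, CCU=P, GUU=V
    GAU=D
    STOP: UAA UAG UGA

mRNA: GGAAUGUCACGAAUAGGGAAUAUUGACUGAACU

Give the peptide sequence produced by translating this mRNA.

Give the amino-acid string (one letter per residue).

start AUG at pos 3
pos 3: AUG -> M; peptide=M
pos 6: UCA -> S; peptide=MS
pos 9: CGA -> R; peptide=MSR
pos 12: AUA -> I; peptide=MSRI
pos 15: GGG -> G; peptide=MSRIG
pos 18: AAU -> N; peptide=MSRIGN
pos 21: AUU -> I; peptide=MSRIGNI
pos 24: GAC -> D; peptide=MSRIGNID
pos 27: UGA -> STOP

Answer: MSRIGNID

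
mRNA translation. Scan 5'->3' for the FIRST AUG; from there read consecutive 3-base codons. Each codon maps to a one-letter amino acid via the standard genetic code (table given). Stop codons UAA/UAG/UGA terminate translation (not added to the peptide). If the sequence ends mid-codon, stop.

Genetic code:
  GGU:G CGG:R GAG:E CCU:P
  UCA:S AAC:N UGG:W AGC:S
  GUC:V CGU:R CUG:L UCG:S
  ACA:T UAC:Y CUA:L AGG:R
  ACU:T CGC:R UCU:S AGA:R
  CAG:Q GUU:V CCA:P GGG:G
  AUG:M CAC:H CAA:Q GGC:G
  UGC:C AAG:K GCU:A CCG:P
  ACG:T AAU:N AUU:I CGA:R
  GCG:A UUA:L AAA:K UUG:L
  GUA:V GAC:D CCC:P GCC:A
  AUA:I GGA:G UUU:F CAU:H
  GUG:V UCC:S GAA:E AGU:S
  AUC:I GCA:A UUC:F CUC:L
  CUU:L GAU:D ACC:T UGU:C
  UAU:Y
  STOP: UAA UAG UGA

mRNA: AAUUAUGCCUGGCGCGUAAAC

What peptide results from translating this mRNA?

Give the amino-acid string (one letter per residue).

Answer: MPGA

Derivation:
start AUG at pos 4
pos 4: AUG -> M; peptide=M
pos 7: CCU -> P; peptide=MP
pos 10: GGC -> G; peptide=MPG
pos 13: GCG -> A; peptide=MPGA
pos 16: UAA -> STOP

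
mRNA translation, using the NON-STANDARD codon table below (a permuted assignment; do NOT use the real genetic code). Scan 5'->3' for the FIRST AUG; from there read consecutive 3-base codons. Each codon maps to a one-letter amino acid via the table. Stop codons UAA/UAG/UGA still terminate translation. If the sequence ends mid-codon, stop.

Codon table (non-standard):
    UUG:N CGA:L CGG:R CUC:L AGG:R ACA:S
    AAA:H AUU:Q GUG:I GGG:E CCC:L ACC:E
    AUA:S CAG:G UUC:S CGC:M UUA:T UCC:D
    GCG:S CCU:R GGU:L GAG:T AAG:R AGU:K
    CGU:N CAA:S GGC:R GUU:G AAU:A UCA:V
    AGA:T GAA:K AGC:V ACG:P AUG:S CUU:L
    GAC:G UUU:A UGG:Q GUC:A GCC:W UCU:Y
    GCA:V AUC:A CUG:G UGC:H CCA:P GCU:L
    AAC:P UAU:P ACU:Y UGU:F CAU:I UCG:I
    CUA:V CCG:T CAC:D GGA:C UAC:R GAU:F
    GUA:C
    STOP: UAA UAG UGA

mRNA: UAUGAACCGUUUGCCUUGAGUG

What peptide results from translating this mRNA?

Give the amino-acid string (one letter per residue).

Answer: SPNNR

Derivation:
start AUG at pos 1
pos 1: AUG -> S; peptide=S
pos 4: AAC -> P; peptide=SP
pos 7: CGU -> N; peptide=SPN
pos 10: UUG -> N; peptide=SPNN
pos 13: CCU -> R; peptide=SPNNR
pos 16: UGA -> STOP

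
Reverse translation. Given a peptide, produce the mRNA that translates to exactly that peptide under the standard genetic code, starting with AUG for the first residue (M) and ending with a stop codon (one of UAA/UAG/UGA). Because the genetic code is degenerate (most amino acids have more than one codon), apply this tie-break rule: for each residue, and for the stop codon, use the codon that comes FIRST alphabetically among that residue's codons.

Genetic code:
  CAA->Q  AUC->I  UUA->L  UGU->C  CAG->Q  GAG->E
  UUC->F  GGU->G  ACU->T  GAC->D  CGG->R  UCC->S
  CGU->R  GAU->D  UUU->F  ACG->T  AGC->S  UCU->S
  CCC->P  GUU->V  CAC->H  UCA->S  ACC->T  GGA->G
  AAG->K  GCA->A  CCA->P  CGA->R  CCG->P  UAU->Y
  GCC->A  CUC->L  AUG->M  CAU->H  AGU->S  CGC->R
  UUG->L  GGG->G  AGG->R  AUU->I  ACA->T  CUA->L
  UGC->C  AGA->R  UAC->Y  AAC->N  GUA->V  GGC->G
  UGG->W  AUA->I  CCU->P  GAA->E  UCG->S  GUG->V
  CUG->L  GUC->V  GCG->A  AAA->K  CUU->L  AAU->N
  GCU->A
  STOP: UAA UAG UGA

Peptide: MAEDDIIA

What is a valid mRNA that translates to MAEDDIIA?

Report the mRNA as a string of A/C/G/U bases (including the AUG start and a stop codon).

Answer: mRNA: AUGGCAGAAGACGACAUAAUAGCAUAA

Derivation:
residue 1: M -> AUG (start codon)
residue 2: A codons sorted = GCA,GCC,GCG,GCU -> pick first = GCA
residue 3: E codons sorted = GAA,GAG -> pick first = GAA
residue 4: D codons sorted = GAC,GAU -> pick first = GAC
residue 5: D codons sorted = GAC,GAU -> pick first = GAC
residue 6: I codons sorted = AUA,AUC,AUU -> pick first = AUA
residue 7: I codons sorted = AUA,AUC,AUU -> pick first = AUA
residue 8: A codons sorted = GCA,GCC,GCG,GCU -> pick first = GCA
terminator: stop codons sorted = UAA,UAG,UGA -> pick first = UAA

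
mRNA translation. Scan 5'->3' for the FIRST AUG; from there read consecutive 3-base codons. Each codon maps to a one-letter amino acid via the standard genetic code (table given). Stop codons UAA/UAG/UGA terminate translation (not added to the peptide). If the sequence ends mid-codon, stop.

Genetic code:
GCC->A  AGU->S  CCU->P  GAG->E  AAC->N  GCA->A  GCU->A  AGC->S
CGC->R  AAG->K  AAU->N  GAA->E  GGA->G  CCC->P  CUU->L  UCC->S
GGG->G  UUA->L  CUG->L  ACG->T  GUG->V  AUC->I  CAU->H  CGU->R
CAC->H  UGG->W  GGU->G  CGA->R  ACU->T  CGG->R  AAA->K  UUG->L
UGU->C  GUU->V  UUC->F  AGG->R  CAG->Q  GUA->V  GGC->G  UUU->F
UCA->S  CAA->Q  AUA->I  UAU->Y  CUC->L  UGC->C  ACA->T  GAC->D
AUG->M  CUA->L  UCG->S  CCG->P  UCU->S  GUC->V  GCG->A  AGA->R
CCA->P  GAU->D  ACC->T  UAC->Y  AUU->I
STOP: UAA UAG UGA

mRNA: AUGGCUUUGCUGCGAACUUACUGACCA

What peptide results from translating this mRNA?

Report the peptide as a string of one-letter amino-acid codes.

start AUG at pos 0
pos 0: AUG -> M; peptide=M
pos 3: GCU -> A; peptide=MA
pos 6: UUG -> L; peptide=MAL
pos 9: CUG -> L; peptide=MALL
pos 12: CGA -> R; peptide=MALLR
pos 15: ACU -> T; peptide=MALLRT
pos 18: UAC -> Y; peptide=MALLRTY
pos 21: UGA -> STOP

Answer: MALLRTY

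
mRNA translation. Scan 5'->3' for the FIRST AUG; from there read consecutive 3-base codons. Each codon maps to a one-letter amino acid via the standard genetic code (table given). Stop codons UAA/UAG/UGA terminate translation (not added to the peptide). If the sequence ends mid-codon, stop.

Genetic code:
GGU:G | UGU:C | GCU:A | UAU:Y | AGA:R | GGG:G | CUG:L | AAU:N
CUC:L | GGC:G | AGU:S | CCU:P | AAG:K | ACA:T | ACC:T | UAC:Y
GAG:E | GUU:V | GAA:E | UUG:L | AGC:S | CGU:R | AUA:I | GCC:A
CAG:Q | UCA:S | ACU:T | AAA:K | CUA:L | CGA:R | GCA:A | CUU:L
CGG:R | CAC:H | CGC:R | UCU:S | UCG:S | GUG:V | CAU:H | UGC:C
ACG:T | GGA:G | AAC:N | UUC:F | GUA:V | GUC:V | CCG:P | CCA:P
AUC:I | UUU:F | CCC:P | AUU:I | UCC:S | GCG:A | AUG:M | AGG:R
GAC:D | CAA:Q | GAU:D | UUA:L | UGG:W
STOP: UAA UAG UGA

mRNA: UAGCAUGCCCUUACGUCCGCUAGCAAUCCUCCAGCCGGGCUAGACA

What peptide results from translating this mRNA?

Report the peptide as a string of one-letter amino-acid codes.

Answer: MPLRPLAILQPG

Derivation:
start AUG at pos 4
pos 4: AUG -> M; peptide=M
pos 7: CCC -> P; peptide=MP
pos 10: UUA -> L; peptide=MPL
pos 13: CGU -> R; peptide=MPLR
pos 16: CCG -> P; peptide=MPLRP
pos 19: CUA -> L; peptide=MPLRPL
pos 22: GCA -> A; peptide=MPLRPLA
pos 25: AUC -> I; peptide=MPLRPLAI
pos 28: CUC -> L; peptide=MPLRPLAIL
pos 31: CAG -> Q; peptide=MPLRPLAILQ
pos 34: CCG -> P; peptide=MPLRPLAILQP
pos 37: GGC -> G; peptide=MPLRPLAILQPG
pos 40: UAG -> STOP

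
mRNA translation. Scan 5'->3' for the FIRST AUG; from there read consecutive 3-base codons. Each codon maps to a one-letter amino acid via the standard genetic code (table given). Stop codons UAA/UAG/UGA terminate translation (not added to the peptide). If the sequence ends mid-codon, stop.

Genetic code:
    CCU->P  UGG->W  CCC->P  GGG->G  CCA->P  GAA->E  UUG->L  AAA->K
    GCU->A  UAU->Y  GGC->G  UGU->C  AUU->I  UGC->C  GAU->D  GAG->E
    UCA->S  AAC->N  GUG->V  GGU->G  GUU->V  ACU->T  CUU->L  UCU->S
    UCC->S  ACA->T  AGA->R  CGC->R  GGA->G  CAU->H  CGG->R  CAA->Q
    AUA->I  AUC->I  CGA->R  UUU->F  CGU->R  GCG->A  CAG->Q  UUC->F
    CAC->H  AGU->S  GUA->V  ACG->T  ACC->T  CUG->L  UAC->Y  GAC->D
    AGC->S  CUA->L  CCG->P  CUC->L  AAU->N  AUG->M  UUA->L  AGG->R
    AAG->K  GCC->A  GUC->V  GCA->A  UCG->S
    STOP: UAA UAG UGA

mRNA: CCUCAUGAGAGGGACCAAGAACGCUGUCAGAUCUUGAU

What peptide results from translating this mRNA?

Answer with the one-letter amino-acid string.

Answer: MRGTKNAVRS

Derivation:
start AUG at pos 4
pos 4: AUG -> M; peptide=M
pos 7: AGA -> R; peptide=MR
pos 10: GGG -> G; peptide=MRG
pos 13: ACC -> T; peptide=MRGT
pos 16: AAG -> K; peptide=MRGTK
pos 19: AAC -> N; peptide=MRGTKN
pos 22: GCU -> A; peptide=MRGTKNA
pos 25: GUC -> V; peptide=MRGTKNAV
pos 28: AGA -> R; peptide=MRGTKNAVR
pos 31: UCU -> S; peptide=MRGTKNAVRS
pos 34: UGA -> STOP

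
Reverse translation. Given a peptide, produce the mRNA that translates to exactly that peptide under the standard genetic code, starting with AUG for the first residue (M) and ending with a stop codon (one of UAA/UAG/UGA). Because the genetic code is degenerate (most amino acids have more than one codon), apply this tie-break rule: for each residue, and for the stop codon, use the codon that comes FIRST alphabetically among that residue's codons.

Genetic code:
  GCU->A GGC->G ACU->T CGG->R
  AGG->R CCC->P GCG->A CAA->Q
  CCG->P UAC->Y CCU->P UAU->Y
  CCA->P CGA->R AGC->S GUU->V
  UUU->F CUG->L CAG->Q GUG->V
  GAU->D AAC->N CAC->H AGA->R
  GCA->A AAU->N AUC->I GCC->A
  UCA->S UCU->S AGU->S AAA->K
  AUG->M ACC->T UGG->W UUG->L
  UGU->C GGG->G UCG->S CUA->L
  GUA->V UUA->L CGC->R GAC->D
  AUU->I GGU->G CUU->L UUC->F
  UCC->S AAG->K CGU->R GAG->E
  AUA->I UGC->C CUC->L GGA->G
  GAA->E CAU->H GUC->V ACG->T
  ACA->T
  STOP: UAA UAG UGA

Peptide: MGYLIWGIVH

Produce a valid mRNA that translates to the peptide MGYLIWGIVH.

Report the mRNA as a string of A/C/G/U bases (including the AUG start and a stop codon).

Answer: mRNA: AUGGGAUACCUAAUAUGGGGAAUAGUACACUAA

Derivation:
residue 1: M -> AUG (start codon)
residue 2: G codons sorted = GGA,GGC,GGG,GGU -> pick first = GGA
residue 3: Y codons sorted = UAC,UAU -> pick first = UAC
residue 4: L codons sorted = CUA,CUC,CUG,CUU,UUA,UUG -> pick first = CUA
residue 5: I codons sorted = AUA,AUC,AUU -> pick first = AUA
residue 6: W -> UGG (only codon)
residue 7: G codons sorted = GGA,GGC,GGG,GGU -> pick first = GGA
residue 8: I codons sorted = AUA,AUC,AUU -> pick first = AUA
residue 9: V codons sorted = GUA,GUC,GUG,GUU -> pick first = GUA
residue 10: H codons sorted = CAC,CAU -> pick first = CAC
terminator: stop codons sorted = UAA,UAG,UGA -> pick first = UAA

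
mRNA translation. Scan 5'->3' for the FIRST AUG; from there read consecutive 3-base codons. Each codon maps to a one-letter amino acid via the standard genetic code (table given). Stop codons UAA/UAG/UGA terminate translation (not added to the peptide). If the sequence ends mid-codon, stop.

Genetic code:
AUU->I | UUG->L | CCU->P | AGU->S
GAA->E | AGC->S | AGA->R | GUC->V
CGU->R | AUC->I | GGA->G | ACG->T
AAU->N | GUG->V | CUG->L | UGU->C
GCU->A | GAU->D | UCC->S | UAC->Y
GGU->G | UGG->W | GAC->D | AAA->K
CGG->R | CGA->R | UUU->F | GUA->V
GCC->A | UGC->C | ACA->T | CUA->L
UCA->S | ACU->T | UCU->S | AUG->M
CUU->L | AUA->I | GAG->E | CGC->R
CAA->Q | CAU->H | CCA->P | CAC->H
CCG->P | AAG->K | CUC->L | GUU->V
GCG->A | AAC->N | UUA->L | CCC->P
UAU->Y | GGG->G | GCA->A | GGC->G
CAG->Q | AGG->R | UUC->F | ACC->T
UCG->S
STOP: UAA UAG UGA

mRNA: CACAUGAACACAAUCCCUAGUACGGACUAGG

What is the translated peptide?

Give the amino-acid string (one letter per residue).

start AUG at pos 3
pos 3: AUG -> M; peptide=M
pos 6: AAC -> N; peptide=MN
pos 9: ACA -> T; peptide=MNT
pos 12: AUC -> I; peptide=MNTI
pos 15: CCU -> P; peptide=MNTIP
pos 18: AGU -> S; peptide=MNTIPS
pos 21: ACG -> T; peptide=MNTIPST
pos 24: GAC -> D; peptide=MNTIPSTD
pos 27: UAG -> STOP

Answer: MNTIPSTD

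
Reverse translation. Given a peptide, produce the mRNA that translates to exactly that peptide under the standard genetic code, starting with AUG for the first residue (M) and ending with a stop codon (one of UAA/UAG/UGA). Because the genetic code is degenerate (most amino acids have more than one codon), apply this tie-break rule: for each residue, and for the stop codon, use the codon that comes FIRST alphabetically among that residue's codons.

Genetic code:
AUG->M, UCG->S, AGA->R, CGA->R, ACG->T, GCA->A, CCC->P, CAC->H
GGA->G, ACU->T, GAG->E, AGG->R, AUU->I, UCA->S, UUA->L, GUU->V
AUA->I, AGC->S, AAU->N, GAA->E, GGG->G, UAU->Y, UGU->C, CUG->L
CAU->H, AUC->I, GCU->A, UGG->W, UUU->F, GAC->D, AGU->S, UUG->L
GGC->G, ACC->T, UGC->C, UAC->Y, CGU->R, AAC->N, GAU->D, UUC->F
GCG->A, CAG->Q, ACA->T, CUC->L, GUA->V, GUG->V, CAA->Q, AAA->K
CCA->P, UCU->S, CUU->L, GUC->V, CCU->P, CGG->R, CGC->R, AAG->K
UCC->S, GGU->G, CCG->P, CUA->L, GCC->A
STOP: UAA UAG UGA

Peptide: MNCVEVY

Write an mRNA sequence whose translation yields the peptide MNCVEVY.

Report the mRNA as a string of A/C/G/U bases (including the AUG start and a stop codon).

residue 1: M -> AUG (start codon)
residue 2: N codons sorted = AAC,AAU -> pick first = AAC
residue 3: C codons sorted = UGC,UGU -> pick first = UGC
residue 4: V codons sorted = GUA,GUC,GUG,GUU -> pick first = GUA
residue 5: E codons sorted = GAA,GAG -> pick first = GAA
residue 6: V codons sorted = GUA,GUC,GUG,GUU -> pick first = GUA
residue 7: Y codons sorted = UAC,UAU -> pick first = UAC
terminator: stop codons sorted = UAA,UAG,UGA -> pick first = UAA

Answer: mRNA: AUGAACUGCGUAGAAGUAUACUAA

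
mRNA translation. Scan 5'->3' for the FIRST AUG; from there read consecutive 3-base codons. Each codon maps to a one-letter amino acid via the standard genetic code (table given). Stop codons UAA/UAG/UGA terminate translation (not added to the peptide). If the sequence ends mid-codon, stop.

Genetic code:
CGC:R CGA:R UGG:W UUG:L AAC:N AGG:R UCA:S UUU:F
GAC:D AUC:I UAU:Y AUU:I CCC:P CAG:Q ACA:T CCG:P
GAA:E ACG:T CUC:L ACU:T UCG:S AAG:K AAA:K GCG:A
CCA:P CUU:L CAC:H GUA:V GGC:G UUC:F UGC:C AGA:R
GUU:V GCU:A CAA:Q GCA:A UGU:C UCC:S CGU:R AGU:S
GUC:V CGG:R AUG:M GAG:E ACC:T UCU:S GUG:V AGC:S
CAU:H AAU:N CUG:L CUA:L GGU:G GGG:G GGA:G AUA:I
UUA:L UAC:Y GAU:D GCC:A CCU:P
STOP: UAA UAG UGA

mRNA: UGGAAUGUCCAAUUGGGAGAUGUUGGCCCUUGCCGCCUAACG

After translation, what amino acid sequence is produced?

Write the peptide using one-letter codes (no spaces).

start AUG at pos 4
pos 4: AUG -> M; peptide=M
pos 7: UCC -> S; peptide=MS
pos 10: AAU -> N; peptide=MSN
pos 13: UGG -> W; peptide=MSNW
pos 16: GAG -> E; peptide=MSNWE
pos 19: AUG -> M; peptide=MSNWEM
pos 22: UUG -> L; peptide=MSNWEML
pos 25: GCC -> A; peptide=MSNWEMLA
pos 28: CUU -> L; peptide=MSNWEMLAL
pos 31: GCC -> A; peptide=MSNWEMLALA
pos 34: GCC -> A; peptide=MSNWEMLALAA
pos 37: UAA -> STOP

Answer: MSNWEMLALAA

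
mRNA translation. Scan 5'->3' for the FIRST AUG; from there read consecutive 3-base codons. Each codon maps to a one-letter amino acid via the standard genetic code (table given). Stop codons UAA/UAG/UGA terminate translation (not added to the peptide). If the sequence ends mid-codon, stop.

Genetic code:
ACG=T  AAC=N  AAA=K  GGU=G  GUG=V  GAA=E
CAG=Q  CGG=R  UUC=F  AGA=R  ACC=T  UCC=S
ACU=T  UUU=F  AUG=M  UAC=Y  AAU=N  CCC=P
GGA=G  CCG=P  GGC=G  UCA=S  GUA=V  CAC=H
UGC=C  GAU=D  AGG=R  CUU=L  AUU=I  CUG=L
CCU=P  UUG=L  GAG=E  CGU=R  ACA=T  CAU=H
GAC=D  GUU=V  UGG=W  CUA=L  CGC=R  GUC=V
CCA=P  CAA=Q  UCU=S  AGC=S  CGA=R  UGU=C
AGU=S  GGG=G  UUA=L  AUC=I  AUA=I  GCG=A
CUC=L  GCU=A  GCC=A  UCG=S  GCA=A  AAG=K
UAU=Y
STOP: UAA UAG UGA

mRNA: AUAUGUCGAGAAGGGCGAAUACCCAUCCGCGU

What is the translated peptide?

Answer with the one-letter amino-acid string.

Answer: MSRRANTHPR

Derivation:
start AUG at pos 2
pos 2: AUG -> M; peptide=M
pos 5: UCG -> S; peptide=MS
pos 8: AGA -> R; peptide=MSR
pos 11: AGG -> R; peptide=MSRR
pos 14: GCG -> A; peptide=MSRRA
pos 17: AAU -> N; peptide=MSRRAN
pos 20: ACC -> T; peptide=MSRRANT
pos 23: CAU -> H; peptide=MSRRANTH
pos 26: CCG -> P; peptide=MSRRANTHP
pos 29: CGU -> R; peptide=MSRRANTHPR
pos 32: only 0 nt remain (<3), stop (end of mRNA)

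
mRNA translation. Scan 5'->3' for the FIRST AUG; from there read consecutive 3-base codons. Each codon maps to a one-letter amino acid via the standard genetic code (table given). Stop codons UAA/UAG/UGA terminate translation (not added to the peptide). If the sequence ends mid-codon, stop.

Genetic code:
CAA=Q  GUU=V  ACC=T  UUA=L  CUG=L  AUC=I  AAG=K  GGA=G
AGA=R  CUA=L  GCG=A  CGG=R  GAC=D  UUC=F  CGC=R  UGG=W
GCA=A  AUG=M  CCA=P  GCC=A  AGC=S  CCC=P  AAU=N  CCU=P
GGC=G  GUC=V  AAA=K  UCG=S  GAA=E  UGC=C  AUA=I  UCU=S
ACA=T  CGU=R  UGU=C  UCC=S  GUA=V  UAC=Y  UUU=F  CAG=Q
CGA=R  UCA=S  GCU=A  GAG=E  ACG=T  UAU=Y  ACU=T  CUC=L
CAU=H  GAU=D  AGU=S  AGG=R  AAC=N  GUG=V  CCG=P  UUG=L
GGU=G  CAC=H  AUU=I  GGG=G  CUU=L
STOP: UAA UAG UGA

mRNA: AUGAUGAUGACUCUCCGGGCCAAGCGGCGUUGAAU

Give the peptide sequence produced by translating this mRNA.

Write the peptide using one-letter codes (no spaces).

Answer: MMMTLRAKRR

Derivation:
start AUG at pos 0
pos 0: AUG -> M; peptide=M
pos 3: AUG -> M; peptide=MM
pos 6: AUG -> M; peptide=MMM
pos 9: ACU -> T; peptide=MMMT
pos 12: CUC -> L; peptide=MMMTL
pos 15: CGG -> R; peptide=MMMTLR
pos 18: GCC -> A; peptide=MMMTLRA
pos 21: AAG -> K; peptide=MMMTLRAK
pos 24: CGG -> R; peptide=MMMTLRAKR
pos 27: CGU -> R; peptide=MMMTLRAKRR
pos 30: UGA -> STOP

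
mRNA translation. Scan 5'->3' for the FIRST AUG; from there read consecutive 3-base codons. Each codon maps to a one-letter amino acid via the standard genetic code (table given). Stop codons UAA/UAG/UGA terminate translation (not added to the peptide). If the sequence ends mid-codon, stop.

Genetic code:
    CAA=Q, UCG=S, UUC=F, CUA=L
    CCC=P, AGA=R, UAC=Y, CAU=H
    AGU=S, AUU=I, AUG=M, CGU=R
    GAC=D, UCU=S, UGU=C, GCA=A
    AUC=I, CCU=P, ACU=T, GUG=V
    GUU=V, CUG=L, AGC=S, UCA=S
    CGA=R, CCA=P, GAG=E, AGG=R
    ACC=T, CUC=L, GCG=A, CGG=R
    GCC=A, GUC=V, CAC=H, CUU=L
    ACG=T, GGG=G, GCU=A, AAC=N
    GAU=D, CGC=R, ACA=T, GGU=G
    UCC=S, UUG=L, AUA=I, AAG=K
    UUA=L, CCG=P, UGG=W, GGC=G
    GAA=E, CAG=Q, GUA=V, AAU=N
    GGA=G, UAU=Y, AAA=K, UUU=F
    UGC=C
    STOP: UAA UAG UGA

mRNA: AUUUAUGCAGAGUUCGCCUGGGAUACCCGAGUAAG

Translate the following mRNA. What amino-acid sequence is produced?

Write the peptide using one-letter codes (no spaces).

start AUG at pos 4
pos 4: AUG -> M; peptide=M
pos 7: CAG -> Q; peptide=MQ
pos 10: AGU -> S; peptide=MQS
pos 13: UCG -> S; peptide=MQSS
pos 16: CCU -> P; peptide=MQSSP
pos 19: GGG -> G; peptide=MQSSPG
pos 22: AUA -> I; peptide=MQSSPGI
pos 25: CCC -> P; peptide=MQSSPGIP
pos 28: GAG -> E; peptide=MQSSPGIPE
pos 31: UAA -> STOP

Answer: MQSSPGIPE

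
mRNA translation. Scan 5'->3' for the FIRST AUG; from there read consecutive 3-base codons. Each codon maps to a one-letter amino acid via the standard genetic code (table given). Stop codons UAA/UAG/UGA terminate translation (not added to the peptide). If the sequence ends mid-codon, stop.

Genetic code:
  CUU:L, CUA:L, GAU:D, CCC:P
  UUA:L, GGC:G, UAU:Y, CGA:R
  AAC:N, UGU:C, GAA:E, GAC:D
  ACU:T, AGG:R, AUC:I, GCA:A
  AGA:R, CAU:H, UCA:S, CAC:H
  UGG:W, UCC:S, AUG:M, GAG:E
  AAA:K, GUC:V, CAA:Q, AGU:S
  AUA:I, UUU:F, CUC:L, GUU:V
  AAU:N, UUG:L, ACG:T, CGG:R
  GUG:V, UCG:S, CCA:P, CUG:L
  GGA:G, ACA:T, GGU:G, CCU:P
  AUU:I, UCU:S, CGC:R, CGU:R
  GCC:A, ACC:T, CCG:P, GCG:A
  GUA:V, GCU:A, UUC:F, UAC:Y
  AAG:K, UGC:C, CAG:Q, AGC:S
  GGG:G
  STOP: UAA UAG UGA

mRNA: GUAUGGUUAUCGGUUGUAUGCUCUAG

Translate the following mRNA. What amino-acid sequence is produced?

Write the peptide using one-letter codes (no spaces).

Answer: MVIGCML

Derivation:
start AUG at pos 2
pos 2: AUG -> M; peptide=M
pos 5: GUU -> V; peptide=MV
pos 8: AUC -> I; peptide=MVI
pos 11: GGU -> G; peptide=MVIG
pos 14: UGU -> C; peptide=MVIGC
pos 17: AUG -> M; peptide=MVIGCM
pos 20: CUC -> L; peptide=MVIGCML
pos 23: UAG -> STOP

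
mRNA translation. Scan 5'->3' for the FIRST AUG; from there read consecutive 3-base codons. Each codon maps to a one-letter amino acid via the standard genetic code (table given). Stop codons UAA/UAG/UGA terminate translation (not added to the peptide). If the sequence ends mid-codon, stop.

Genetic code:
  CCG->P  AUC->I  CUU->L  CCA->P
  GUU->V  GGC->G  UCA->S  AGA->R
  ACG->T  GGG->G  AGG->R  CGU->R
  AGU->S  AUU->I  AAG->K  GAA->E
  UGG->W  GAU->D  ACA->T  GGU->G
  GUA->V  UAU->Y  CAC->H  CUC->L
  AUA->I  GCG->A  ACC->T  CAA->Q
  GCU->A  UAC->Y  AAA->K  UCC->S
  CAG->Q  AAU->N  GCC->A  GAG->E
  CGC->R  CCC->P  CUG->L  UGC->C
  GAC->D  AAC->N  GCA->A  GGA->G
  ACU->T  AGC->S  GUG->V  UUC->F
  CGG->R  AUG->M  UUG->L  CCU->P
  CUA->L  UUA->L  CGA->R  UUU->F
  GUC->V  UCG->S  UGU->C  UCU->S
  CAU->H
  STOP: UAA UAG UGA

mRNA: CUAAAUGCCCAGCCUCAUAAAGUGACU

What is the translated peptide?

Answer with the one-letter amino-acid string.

start AUG at pos 4
pos 4: AUG -> M; peptide=M
pos 7: CCC -> P; peptide=MP
pos 10: AGC -> S; peptide=MPS
pos 13: CUC -> L; peptide=MPSL
pos 16: AUA -> I; peptide=MPSLI
pos 19: AAG -> K; peptide=MPSLIK
pos 22: UGA -> STOP

Answer: MPSLIK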